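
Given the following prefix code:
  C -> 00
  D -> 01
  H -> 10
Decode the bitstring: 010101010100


Decoding step by step:
Bits 01 -> D
Bits 01 -> D
Bits 01 -> D
Bits 01 -> D
Bits 01 -> D
Bits 00 -> C


Decoded message: DDDDDC


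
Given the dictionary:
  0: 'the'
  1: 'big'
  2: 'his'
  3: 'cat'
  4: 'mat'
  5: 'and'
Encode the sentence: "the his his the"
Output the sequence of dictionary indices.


Look up each word in the dictionary:
  'the' -> 0
  'his' -> 2
  'his' -> 2
  'the' -> 0

Encoded: [0, 2, 2, 0]


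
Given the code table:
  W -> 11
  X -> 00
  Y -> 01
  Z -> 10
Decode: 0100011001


Decoding:
01 -> Y
00 -> X
01 -> Y
10 -> Z
01 -> Y


Result: YXYZY


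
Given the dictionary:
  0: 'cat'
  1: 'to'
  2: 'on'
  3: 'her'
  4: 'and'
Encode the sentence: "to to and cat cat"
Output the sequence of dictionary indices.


Look up each word in the dictionary:
  'to' -> 1
  'to' -> 1
  'and' -> 4
  'cat' -> 0
  'cat' -> 0

Encoded: [1, 1, 4, 0, 0]


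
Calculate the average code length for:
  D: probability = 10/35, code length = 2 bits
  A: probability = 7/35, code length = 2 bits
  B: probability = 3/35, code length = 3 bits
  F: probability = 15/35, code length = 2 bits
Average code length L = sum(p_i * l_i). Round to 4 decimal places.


Weighted contributions p_i * l_i:
  D: (10/35) * 2 = 20/35
  A: (7/35) * 2 = 14/35
  B: (3/35) * 3 = 9/35
  F: (15/35) * 2 = 30/35
Sum = (20 + 14 + 9 + 30)/35 = 73/35

L = 73/35 = 2.0857 bits/symbol


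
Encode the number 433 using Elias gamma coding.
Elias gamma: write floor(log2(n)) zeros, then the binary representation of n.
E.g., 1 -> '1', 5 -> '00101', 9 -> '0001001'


num_bits = floor(log2(433)) + 1 = 9
leading_zeros = num_bits - 1 = 8
binary(433) = 110110001

Elias gamma(433) = '00000000' + '110110001' = 00000000110110001 (17 bits)


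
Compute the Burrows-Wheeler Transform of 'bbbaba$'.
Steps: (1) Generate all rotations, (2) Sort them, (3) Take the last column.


Rotations (sorted):
  0: $bbbaba -> last char: a
  1: a$bbbab -> last char: b
  2: aba$bbb -> last char: b
  3: ba$bbba -> last char: a
  4: baba$bb -> last char: b
  5: bbaba$b -> last char: b
  6: bbbaba$ -> last char: $


BWT = abbabb$


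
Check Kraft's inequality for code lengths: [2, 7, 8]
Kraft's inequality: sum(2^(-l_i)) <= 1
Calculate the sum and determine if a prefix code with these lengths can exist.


Sum = 2^(-2) + 2^(-7) + 2^(-8)
    = 0.25 + 0.0078125 + 0.00390625
    = 67/256 = 0.26171875
Since 0.26171875 <= 1, Kraft's inequality IS satisfied.
A prefix code with these lengths CAN exist.

Kraft sum = 0.26171875. Satisfied.


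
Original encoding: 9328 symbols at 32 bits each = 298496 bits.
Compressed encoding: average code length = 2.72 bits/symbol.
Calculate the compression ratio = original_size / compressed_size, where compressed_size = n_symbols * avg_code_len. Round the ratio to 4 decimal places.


original_size = n_symbols * orig_bits = 9328 * 32 = 298496 bits
compressed_size = n_symbols * avg_code_len = 9328 * 2.72 = 25372.16 bits
ratio = original_size / compressed_size = 298496 / 25372.16 = 11.7647

Compression ratio = 11.7647


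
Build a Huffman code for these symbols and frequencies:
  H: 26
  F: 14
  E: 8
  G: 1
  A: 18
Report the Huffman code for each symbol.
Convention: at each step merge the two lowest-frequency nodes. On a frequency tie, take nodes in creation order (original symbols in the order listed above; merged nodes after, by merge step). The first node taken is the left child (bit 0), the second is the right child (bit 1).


Huffman tree construction:
Step 1: Merge G(1) + E(8) = 9
Step 2: Merge (G+E)(9) + F(14) = 23
Step 3: Merge A(18) + ((G+E)+F)(23) = 41
Step 4: Merge H(26) + (A+((G+E)+F))(41) = 67
Read each symbol's code off the tree from the root (left child = 0, right child = 1).

Codes:
  H: 0 (length 1)
  F: 111 (length 3)
  E: 1101 (length 4)
  G: 1100 (length 4)
  A: 10 (length 2)
Average code length: 140/67 = 2.0896 bits/symbol


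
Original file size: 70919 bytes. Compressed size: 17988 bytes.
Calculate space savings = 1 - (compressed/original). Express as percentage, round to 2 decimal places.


ratio = compressed/original = 17988/70919 = 0.253641
savings = 1 - ratio = 1 - 0.253641 = 0.746359
as a percentage: 0.746359 * 100 = 74.64%

Space savings = 1 - 17988/70919 = 74.64%


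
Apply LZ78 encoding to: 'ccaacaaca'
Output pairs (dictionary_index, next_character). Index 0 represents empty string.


LZ78 encoding steps:
Dictionary: {0: ''}
Step 1: w='' (idx 0), next='c' -> output (0, 'c'), add 'c' as idx 1
Step 2: w='c' (idx 1), next='a' -> output (1, 'a'), add 'ca' as idx 2
Step 3: w='' (idx 0), next='a' -> output (0, 'a'), add 'a' as idx 3
Step 4: w='ca' (idx 2), next='a' -> output (2, 'a'), add 'caa' as idx 4
Step 5: w='ca' (idx 2), end of input -> output (2, '')


Encoded: [(0, 'c'), (1, 'a'), (0, 'a'), (2, 'a'), (2, '')]


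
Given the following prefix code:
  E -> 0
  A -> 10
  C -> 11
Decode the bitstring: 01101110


Decoding step by step:
Bits 0 -> E
Bits 11 -> C
Bits 0 -> E
Bits 11 -> C
Bits 10 -> A


Decoded message: ECECA


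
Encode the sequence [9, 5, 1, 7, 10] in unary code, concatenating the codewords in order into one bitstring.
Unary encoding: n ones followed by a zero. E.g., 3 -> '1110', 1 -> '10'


Encode each number as n ones followed by a terminating 0:
  9 -> 1111111110 (10 bits)
  5 -> 111110 (6 bits)
  1 -> 10 (2 bits)
  7 -> 11111110 (8 bits)
  10 -> 11111111110 (11 bits)
Total length = 10 + 6 + 2 + 8 + 11 = 37 bits.

Unary([9, 5, 1, 7, 10]) = 1111111110111110101111111011111111110 (37 bits)


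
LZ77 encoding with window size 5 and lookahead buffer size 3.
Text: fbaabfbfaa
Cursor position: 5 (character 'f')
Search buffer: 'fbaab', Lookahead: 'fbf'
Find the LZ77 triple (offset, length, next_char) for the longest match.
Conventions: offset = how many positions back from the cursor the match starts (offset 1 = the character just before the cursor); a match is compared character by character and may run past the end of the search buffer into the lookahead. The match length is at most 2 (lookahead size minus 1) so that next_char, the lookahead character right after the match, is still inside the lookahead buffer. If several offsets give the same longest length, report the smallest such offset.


Try each offset into the search buffer:
  offset=1 (pos 4, char 'b'): match length 0
  offset=2 (pos 3, char 'a'): match length 0
  offset=3 (pos 2, char 'a'): match length 0
  offset=4 (pos 1, char 'b'): match length 0
  offset=5 (pos 0, char 'f'): match length 2
Longest match has length 2 at offset 5.
next_char = character at position 5 + 2 = 7 -> 'f'

Best match: offset=5, length=2 (matching 'fb' starting at position 0)
LZ77 triple: (5, 2, 'f')


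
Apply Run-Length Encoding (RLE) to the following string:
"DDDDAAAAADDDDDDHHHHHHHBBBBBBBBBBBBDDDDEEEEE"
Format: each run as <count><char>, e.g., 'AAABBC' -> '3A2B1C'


Scanning runs left to right:
  i=0: run of 'D' x 4 -> '4D'
  i=4: run of 'A' x 5 -> '5A'
  i=9: run of 'D' x 6 -> '6D'
  i=15: run of 'H' x 7 -> '7H'
  i=22: run of 'B' x 12 -> '12B'
  i=34: run of 'D' x 4 -> '4D'
  i=38: run of 'E' x 5 -> '5E'

RLE = 4D5A6D7H12B4D5E


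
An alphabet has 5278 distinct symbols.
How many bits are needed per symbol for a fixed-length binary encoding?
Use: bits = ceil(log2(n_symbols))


log2(5278) = 12.3658
Bracket: 2^12 = 4096 < 5278 <= 2^13 = 8192
So ceil(log2(5278)) = 13

bits = ceil(log2(5278)) = ceil(12.3658) = 13 bits


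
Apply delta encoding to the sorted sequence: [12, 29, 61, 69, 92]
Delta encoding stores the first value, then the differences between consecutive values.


First value: 12
Deltas:
  29 - 12 = 17
  61 - 29 = 32
  69 - 61 = 8
  92 - 69 = 23


Delta encoded: [12, 17, 32, 8, 23]


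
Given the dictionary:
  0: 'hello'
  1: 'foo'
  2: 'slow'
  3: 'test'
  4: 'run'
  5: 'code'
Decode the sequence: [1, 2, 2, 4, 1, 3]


Look up each index in the dictionary:
  1 -> 'foo'
  2 -> 'slow'
  2 -> 'slow'
  4 -> 'run'
  1 -> 'foo'
  3 -> 'test'

Decoded: "foo slow slow run foo test"


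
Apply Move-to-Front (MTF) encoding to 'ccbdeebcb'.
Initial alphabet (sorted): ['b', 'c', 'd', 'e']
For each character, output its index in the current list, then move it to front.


MTF encoding:
'c': index 1 in ['b', 'c', 'd', 'e'] -> ['c', 'b', 'd', 'e']
'c': index 0 in ['c', 'b', 'd', 'e'] -> ['c', 'b', 'd', 'e']
'b': index 1 in ['c', 'b', 'd', 'e'] -> ['b', 'c', 'd', 'e']
'd': index 2 in ['b', 'c', 'd', 'e'] -> ['d', 'b', 'c', 'e']
'e': index 3 in ['d', 'b', 'c', 'e'] -> ['e', 'd', 'b', 'c']
'e': index 0 in ['e', 'd', 'b', 'c'] -> ['e', 'd', 'b', 'c']
'b': index 2 in ['e', 'd', 'b', 'c'] -> ['b', 'e', 'd', 'c']
'c': index 3 in ['b', 'e', 'd', 'c'] -> ['c', 'b', 'e', 'd']
'b': index 1 in ['c', 'b', 'e', 'd'] -> ['b', 'c', 'e', 'd']


Output: [1, 0, 1, 2, 3, 0, 2, 3, 1]


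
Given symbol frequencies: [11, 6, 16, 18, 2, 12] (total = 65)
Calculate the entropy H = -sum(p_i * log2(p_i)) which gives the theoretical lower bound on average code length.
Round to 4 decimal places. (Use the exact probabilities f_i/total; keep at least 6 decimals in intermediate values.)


Per-symbol terms -p_i * log2(p_i) with p_i = f_i/65:
  p = 11/65 = 0.169231: log2(p) = -2.562936, -p*log2(p) = 0.433728
  p = 6/65 = 0.092308: log2(p) = -3.437405, -p*log2(p) = 0.317299
  p = 16/65 = 0.246154: log2(p) = -2.022368, -p*log2(p) = 0.497814
  p = 18/65 = 0.276923: log2(p) = -1.852443, -p*log2(p) = 0.512984
  p = 2/65 = 0.030769: log2(p) = -5.022368, -p*log2(p) = 0.154534
  p = 12/65 = 0.184615: log2(p) = -2.437405, -p*log2(p) = 0.449983
H = 0.433728 + 0.317299 + 0.497814 + 0.512984 + 0.154534 + 0.449983 = 2.366342

H = 2.3663 bits/symbol


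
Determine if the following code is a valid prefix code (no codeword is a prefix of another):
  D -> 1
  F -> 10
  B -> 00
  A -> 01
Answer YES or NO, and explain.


Checking each pair (does one codeword prefix another?):
  D='1' vs F='10': prefix -- VIOLATION

NO -- this is NOT a valid prefix code. D (1) is a prefix of F (10).


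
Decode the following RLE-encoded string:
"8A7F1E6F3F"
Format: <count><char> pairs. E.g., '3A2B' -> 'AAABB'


Expanding each <count><char> pair:
  8A -> 'AAAAAAAA'
  7F -> 'FFFFFFF'
  1E -> 'E'
  6F -> 'FFFFFF'
  3F -> 'FFF'

Decoded = AAAAAAAAFFFFFFFEFFFFFFFFF


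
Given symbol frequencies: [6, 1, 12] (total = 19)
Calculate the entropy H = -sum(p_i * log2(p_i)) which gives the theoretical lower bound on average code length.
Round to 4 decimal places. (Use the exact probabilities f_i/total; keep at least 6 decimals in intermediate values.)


Per-symbol terms -p_i * log2(p_i) with p_i = f_i/19:
  p = 6/19 = 0.315789: log2(p) = -1.662965, -p*log2(p) = 0.525147
  p = 1/19 = 0.052632: log2(p) = -4.247928, -p*log2(p) = 0.223575
  p = 12/19 = 0.631579: log2(p) = -0.662965, -p*log2(p) = 0.418715
H = 0.525147 + 0.223575 + 0.418715 = 1.167437

H = 1.1674 bits/symbol


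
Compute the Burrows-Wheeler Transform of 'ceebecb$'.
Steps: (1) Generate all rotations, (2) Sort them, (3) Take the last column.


Rotations (sorted):
  0: $ceebecb -> last char: b
  1: b$ceebec -> last char: c
  2: becb$cee -> last char: e
  3: cb$ceebe -> last char: e
  4: ceebecb$ -> last char: $
  5: ebecb$ce -> last char: e
  6: ecb$ceeb -> last char: b
  7: eebecb$c -> last char: c


BWT = bcee$ebc


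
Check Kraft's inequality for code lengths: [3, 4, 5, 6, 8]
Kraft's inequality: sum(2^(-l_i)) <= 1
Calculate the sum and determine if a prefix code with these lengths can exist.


Sum = 2^(-3) + 2^(-4) + 2^(-5) + 2^(-6) + 2^(-8)
    = 0.125 + 0.0625 + 0.03125 + 0.015625 + 0.00390625
    = 61/256 = 0.23828125
Since 0.23828125 <= 1, Kraft's inequality IS satisfied.
A prefix code with these lengths CAN exist.

Kraft sum = 0.23828125. Satisfied.


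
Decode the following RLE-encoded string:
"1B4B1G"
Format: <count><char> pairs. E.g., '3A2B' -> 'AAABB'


Expanding each <count><char> pair:
  1B -> 'B'
  4B -> 'BBBB'
  1G -> 'G'

Decoded = BBBBBG


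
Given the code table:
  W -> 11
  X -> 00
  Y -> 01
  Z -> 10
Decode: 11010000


Decoding:
11 -> W
01 -> Y
00 -> X
00 -> X


Result: WYXX


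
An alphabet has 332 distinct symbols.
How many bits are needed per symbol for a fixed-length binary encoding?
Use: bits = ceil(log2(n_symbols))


log2(332) = 8.375
Bracket: 2^8 = 256 < 332 <= 2^9 = 512
So ceil(log2(332)) = 9

bits = ceil(log2(332)) = ceil(8.375) = 9 bits


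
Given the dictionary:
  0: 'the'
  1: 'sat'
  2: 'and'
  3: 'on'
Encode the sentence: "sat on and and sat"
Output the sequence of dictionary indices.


Look up each word in the dictionary:
  'sat' -> 1
  'on' -> 3
  'and' -> 2
  'and' -> 2
  'sat' -> 1

Encoded: [1, 3, 2, 2, 1]


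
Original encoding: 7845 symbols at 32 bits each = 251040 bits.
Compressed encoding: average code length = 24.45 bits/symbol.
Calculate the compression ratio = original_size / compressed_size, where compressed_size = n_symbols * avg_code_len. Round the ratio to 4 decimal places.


original_size = n_symbols * orig_bits = 7845 * 32 = 251040 bits
compressed_size = n_symbols * avg_code_len = 7845 * 24.45 = 191810.25 bits
ratio = original_size / compressed_size = 251040 / 191810.25 = 1.3088

Compression ratio = 1.3088


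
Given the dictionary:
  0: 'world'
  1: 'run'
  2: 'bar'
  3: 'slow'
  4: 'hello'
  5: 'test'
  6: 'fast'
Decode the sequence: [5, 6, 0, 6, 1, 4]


Look up each index in the dictionary:
  5 -> 'test'
  6 -> 'fast'
  0 -> 'world'
  6 -> 'fast'
  1 -> 'run'
  4 -> 'hello'

Decoded: "test fast world fast run hello"


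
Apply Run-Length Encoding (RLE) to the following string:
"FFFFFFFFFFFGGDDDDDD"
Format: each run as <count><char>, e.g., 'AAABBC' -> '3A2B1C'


Scanning runs left to right:
  i=0: run of 'F' x 11 -> '11F'
  i=11: run of 'G' x 2 -> '2G'
  i=13: run of 'D' x 6 -> '6D'

RLE = 11F2G6D


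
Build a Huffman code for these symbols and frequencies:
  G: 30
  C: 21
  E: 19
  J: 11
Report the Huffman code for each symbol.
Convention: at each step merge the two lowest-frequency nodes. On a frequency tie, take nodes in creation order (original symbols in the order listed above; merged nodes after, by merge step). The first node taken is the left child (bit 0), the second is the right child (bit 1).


Huffman tree construction:
Step 1: Merge J(11) + E(19) = 30
Step 2: Merge C(21) + G(30) = 51
Step 3: Merge (J+E)(30) + (C+G)(51) = 81
Read each symbol's code off the tree from the root (left child = 0, right child = 1).

Codes:
  G: 11 (length 2)
  C: 10 (length 2)
  E: 01 (length 2)
  J: 00 (length 2)
Average code length: 162/81 = 2.0000 bits/symbol


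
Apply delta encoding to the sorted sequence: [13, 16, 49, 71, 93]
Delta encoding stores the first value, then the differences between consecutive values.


First value: 13
Deltas:
  16 - 13 = 3
  49 - 16 = 33
  71 - 49 = 22
  93 - 71 = 22


Delta encoded: [13, 3, 33, 22, 22]


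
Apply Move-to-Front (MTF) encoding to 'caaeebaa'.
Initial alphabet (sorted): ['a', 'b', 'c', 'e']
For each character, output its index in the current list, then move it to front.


MTF encoding:
'c': index 2 in ['a', 'b', 'c', 'e'] -> ['c', 'a', 'b', 'e']
'a': index 1 in ['c', 'a', 'b', 'e'] -> ['a', 'c', 'b', 'e']
'a': index 0 in ['a', 'c', 'b', 'e'] -> ['a', 'c', 'b', 'e']
'e': index 3 in ['a', 'c', 'b', 'e'] -> ['e', 'a', 'c', 'b']
'e': index 0 in ['e', 'a', 'c', 'b'] -> ['e', 'a', 'c', 'b']
'b': index 3 in ['e', 'a', 'c', 'b'] -> ['b', 'e', 'a', 'c']
'a': index 2 in ['b', 'e', 'a', 'c'] -> ['a', 'b', 'e', 'c']
'a': index 0 in ['a', 'b', 'e', 'c'] -> ['a', 'b', 'e', 'c']


Output: [2, 1, 0, 3, 0, 3, 2, 0]


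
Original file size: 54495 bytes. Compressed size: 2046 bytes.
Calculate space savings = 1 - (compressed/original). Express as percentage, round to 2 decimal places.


ratio = compressed/original = 2046/54495 = 0.037545
savings = 1 - ratio = 1 - 0.037545 = 0.962455
as a percentage: 0.962455 * 100 = 96.25%

Space savings = 1 - 2046/54495 = 96.25%


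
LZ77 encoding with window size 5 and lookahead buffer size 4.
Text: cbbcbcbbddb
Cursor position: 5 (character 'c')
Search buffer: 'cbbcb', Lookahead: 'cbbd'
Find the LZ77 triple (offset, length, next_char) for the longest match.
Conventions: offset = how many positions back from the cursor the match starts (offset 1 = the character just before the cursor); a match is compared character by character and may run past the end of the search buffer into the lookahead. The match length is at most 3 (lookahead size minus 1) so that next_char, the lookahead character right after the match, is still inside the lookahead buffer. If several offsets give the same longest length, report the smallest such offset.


Try each offset into the search buffer:
  offset=1 (pos 4, char 'b'): match length 0
  offset=2 (pos 3, char 'c'): match length 2
  offset=3 (pos 2, char 'b'): match length 0
  offset=4 (pos 1, char 'b'): match length 0
  offset=5 (pos 0, char 'c'): match length 3
Longest match has length 3 at offset 5.
next_char = character at position 5 + 3 = 8 -> 'd'

Best match: offset=5, length=3 (matching 'cbb' starting at position 0)
LZ77 triple: (5, 3, 'd')


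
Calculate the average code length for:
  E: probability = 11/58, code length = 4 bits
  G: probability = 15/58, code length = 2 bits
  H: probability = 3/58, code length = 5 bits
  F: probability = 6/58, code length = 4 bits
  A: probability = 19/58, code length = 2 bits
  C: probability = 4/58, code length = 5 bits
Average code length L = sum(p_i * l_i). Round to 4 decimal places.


Weighted contributions p_i * l_i:
  E: (11/58) * 4 = 44/58
  G: (15/58) * 2 = 30/58
  H: (3/58) * 5 = 15/58
  F: (6/58) * 4 = 24/58
  A: (19/58) * 2 = 38/58
  C: (4/58) * 5 = 20/58
Sum = (44 + 30 + 15 + 24 + 38 + 20)/58 = 171/58

L = 171/58 = 2.9483 bits/symbol


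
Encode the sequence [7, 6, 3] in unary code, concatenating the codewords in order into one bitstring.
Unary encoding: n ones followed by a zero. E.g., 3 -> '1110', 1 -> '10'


Encode each number as n ones followed by a terminating 0:
  7 -> 11111110 (8 bits)
  6 -> 1111110 (7 bits)
  3 -> 1110 (4 bits)
Total length = 8 + 7 + 4 = 19 bits.

Unary([7, 6, 3]) = 1111111011111101110 (19 bits)


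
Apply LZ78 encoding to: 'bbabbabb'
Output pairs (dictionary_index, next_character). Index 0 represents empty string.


LZ78 encoding steps:
Dictionary: {0: ''}
Step 1: w='' (idx 0), next='b' -> output (0, 'b'), add 'b' as idx 1
Step 2: w='b' (idx 1), next='a' -> output (1, 'a'), add 'ba' as idx 2
Step 3: w='b' (idx 1), next='b' -> output (1, 'b'), add 'bb' as idx 3
Step 4: w='' (idx 0), next='a' -> output (0, 'a'), add 'a' as idx 4
Step 5: w='bb' (idx 3), end of input -> output (3, '')


Encoded: [(0, 'b'), (1, 'a'), (1, 'b'), (0, 'a'), (3, '')]


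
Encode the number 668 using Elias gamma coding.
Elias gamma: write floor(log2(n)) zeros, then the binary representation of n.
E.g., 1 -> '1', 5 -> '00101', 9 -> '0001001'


num_bits = floor(log2(668)) + 1 = 10
leading_zeros = num_bits - 1 = 9
binary(668) = 1010011100

Elias gamma(668) = '000000000' + '1010011100' = 0000000001010011100 (19 bits)


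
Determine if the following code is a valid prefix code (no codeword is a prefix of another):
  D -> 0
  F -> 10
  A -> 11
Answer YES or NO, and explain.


Checking each pair (does one codeword prefix another?):
  D='0' vs F='10': no prefix
  D='0' vs A='11': no prefix
  F='10' vs D='0': no prefix
  F='10' vs A='11': no prefix
  A='11' vs D='0': no prefix
  A='11' vs F='10': no prefix
No violation found over all pairs.

YES -- this is a valid prefix code. No codeword is a prefix of any other codeword.


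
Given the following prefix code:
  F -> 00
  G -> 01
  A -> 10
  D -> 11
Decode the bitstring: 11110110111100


Decoding step by step:
Bits 11 -> D
Bits 11 -> D
Bits 01 -> G
Bits 10 -> A
Bits 11 -> D
Bits 11 -> D
Bits 00 -> F


Decoded message: DDGADDF


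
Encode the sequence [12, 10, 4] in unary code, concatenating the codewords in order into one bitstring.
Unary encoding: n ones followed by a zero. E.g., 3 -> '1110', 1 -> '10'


Encode each number as n ones followed by a terminating 0:
  12 -> 1111111111110 (13 bits)
  10 -> 11111111110 (11 bits)
  4 -> 11110 (5 bits)
Total length = 13 + 11 + 5 = 29 bits.

Unary([12, 10, 4]) = 11111111111101111111111011110 (29 bits)


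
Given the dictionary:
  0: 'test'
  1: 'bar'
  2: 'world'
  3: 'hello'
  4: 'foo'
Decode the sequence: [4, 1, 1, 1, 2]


Look up each index in the dictionary:
  4 -> 'foo'
  1 -> 'bar'
  1 -> 'bar'
  1 -> 'bar'
  2 -> 'world'

Decoded: "foo bar bar bar world"


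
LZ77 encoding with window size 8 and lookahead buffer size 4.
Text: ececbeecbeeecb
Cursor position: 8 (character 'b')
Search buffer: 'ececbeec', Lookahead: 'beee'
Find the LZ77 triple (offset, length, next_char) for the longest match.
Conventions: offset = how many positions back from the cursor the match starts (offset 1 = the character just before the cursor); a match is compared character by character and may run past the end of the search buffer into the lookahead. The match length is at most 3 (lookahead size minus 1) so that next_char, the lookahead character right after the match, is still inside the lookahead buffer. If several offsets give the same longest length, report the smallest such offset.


Try each offset into the search buffer:
  offset=1 (pos 7, char 'c'): match length 0
  offset=2 (pos 6, char 'e'): match length 0
  offset=3 (pos 5, char 'e'): match length 0
  offset=4 (pos 4, char 'b'): match length 3
  offset=5 (pos 3, char 'c'): match length 0
  offset=6 (pos 2, char 'e'): match length 0
  offset=7 (pos 1, char 'c'): match length 0
  offset=8 (pos 0, char 'e'): match length 0
Longest match has length 3 at offset 4.
next_char = character at position 8 + 3 = 11 -> 'e'

Best match: offset=4, length=3 (matching 'bee' starting at position 4)
LZ77 triple: (4, 3, 'e')


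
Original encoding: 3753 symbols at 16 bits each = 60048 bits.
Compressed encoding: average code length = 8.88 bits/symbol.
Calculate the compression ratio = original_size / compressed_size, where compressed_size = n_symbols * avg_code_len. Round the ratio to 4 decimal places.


original_size = n_symbols * orig_bits = 3753 * 16 = 60048 bits
compressed_size = n_symbols * avg_code_len = 3753 * 8.88 = 33326.64 bits
ratio = original_size / compressed_size = 60048 / 33326.64 = 1.8018

Compression ratio = 1.8018


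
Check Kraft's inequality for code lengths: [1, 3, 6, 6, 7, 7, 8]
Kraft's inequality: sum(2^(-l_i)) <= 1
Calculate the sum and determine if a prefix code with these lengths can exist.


Sum = 2^(-1) + 2^(-3) + 2^(-6) + 2^(-6) + 2^(-7) + 2^(-7) + 2^(-8)
    = 0.5 + 0.125 + 0.015625 + 0.015625 + 0.0078125 + 0.0078125 + 0.00390625
    = 173/256 = 0.67578125
Since 0.67578125 <= 1, Kraft's inequality IS satisfied.
A prefix code with these lengths CAN exist.

Kraft sum = 0.67578125. Satisfied.


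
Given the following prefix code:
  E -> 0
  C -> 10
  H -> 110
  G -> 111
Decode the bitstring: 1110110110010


Decoding step by step:
Bits 111 -> G
Bits 0 -> E
Bits 110 -> H
Bits 110 -> H
Bits 0 -> E
Bits 10 -> C


Decoded message: GEHHEC


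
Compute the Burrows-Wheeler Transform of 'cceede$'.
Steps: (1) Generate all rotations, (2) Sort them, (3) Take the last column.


Rotations (sorted):
  0: $cceede -> last char: e
  1: cceede$ -> last char: $
  2: ceede$c -> last char: c
  3: de$ccee -> last char: e
  4: e$cceed -> last char: d
  5: ede$cce -> last char: e
  6: eede$cc -> last char: c


BWT = e$cedec


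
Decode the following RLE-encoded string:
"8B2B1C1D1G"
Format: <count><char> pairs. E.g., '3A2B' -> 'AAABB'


Expanding each <count><char> pair:
  8B -> 'BBBBBBBB'
  2B -> 'BB'
  1C -> 'C'
  1D -> 'D'
  1G -> 'G'

Decoded = BBBBBBBBBBCDG


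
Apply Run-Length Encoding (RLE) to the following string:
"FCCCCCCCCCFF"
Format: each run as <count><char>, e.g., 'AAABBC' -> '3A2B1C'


Scanning runs left to right:
  i=0: run of 'F' x 1 -> '1F'
  i=1: run of 'C' x 9 -> '9C'
  i=10: run of 'F' x 2 -> '2F'

RLE = 1F9C2F


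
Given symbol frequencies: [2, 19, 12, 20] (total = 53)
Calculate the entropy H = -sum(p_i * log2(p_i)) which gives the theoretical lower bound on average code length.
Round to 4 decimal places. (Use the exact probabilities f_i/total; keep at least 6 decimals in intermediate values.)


Per-symbol terms -p_i * log2(p_i) with p_i = f_i/53:
  p = 2/53 = 0.037736: log2(p) = -4.727920, -p*log2(p) = 0.178412
  p = 19/53 = 0.358491: log2(p) = -1.479993, -p*log2(p) = 0.530564
  p = 12/53 = 0.226415: log2(p) = -2.142958, -p*log2(p) = 0.485198
  p = 20/53 = 0.377358: log2(p) = -1.405992, -p*log2(p) = 0.530563
H = 0.178412 + 0.530564 + 0.485198 + 0.530563 = 1.724737

H = 1.7247 bits/symbol


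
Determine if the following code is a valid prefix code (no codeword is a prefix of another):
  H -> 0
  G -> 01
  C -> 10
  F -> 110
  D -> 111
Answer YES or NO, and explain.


Checking each pair (does one codeword prefix another?):
  H='0' vs G='01': prefix -- VIOLATION

NO -- this is NOT a valid prefix code. H (0) is a prefix of G (01).


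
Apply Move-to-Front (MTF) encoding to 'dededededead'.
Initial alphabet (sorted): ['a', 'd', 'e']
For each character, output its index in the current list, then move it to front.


MTF encoding:
'd': index 1 in ['a', 'd', 'e'] -> ['d', 'a', 'e']
'e': index 2 in ['d', 'a', 'e'] -> ['e', 'd', 'a']
'd': index 1 in ['e', 'd', 'a'] -> ['d', 'e', 'a']
'e': index 1 in ['d', 'e', 'a'] -> ['e', 'd', 'a']
'd': index 1 in ['e', 'd', 'a'] -> ['d', 'e', 'a']
'e': index 1 in ['d', 'e', 'a'] -> ['e', 'd', 'a']
'd': index 1 in ['e', 'd', 'a'] -> ['d', 'e', 'a']
'e': index 1 in ['d', 'e', 'a'] -> ['e', 'd', 'a']
'd': index 1 in ['e', 'd', 'a'] -> ['d', 'e', 'a']
'e': index 1 in ['d', 'e', 'a'] -> ['e', 'd', 'a']
'a': index 2 in ['e', 'd', 'a'] -> ['a', 'e', 'd']
'd': index 2 in ['a', 'e', 'd'] -> ['d', 'a', 'e']


Output: [1, 2, 1, 1, 1, 1, 1, 1, 1, 1, 2, 2]


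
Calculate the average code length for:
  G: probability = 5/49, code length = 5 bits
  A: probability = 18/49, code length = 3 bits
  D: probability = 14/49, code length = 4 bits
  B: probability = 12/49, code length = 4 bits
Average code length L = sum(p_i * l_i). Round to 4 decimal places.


Weighted contributions p_i * l_i:
  G: (5/49) * 5 = 25/49
  A: (18/49) * 3 = 54/49
  D: (14/49) * 4 = 56/49
  B: (12/49) * 4 = 48/49
Sum = (25 + 54 + 56 + 48)/49 = 183/49

L = 183/49 = 3.7347 bits/symbol


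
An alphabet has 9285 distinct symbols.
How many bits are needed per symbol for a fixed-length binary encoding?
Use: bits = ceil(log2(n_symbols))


log2(9285) = 13.1807
Bracket: 2^13 = 8192 < 9285 <= 2^14 = 16384
So ceil(log2(9285)) = 14

bits = ceil(log2(9285)) = ceil(13.1807) = 14 bits


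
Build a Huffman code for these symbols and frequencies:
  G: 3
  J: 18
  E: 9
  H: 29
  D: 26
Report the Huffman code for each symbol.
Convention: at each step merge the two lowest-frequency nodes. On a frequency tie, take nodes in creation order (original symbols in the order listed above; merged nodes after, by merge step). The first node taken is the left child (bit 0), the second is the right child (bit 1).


Huffman tree construction:
Step 1: Merge G(3) + E(9) = 12
Step 2: Merge (G+E)(12) + J(18) = 30
Step 3: Merge D(26) + H(29) = 55
Step 4: Merge ((G+E)+J)(30) + (D+H)(55) = 85
Read each symbol's code off the tree from the root (left child = 0, right child = 1).

Codes:
  G: 000 (length 3)
  J: 01 (length 2)
  E: 001 (length 3)
  H: 11 (length 2)
  D: 10 (length 2)
Average code length: 182/85 = 2.1412 bits/symbol


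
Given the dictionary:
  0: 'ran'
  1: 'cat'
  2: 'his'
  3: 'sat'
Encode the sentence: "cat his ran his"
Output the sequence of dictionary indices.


Look up each word in the dictionary:
  'cat' -> 1
  'his' -> 2
  'ran' -> 0
  'his' -> 2

Encoded: [1, 2, 0, 2]


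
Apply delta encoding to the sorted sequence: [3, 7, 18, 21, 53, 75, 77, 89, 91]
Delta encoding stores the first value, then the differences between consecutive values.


First value: 3
Deltas:
  7 - 3 = 4
  18 - 7 = 11
  21 - 18 = 3
  53 - 21 = 32
  75 - 53 = 22
  77 - 75 = 2
  89 - 77 = 12
  91 - 89 = 2


Delta encoded: [3, 4, 11, 3, 32, 22, 2, 12, 2]


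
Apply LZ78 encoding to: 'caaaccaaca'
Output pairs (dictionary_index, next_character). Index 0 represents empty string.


LZ78 encoding steps:
Dictionary: {0: ''}
Step 1: w='' (idx 0), next='c' -> output (0, 'c'), add 'c' as idx 1
Step 2: w='' (idx 0), next='a' -> output (0, 'a'), add 'a' as idx 2
Step 3: w='a' (idx 2), next='a' -> output (2, 'a'), add 'aa' as idx 3
Step 4: w='c' (idx 1), next='c' -> output (1, 'c'), add 'cc' as idx 4
Step 5: w='aa' (idx 3), next='c' -> output (3, 'c'), add 'aac' as idx 5
Step 6: w='a' (idx 2), end of input -> output (2, '')


Encoded: [(0, 'c'), (0, 'a'), (2, 'a'), (1, 'c'), (3, 'c'), (2, '')]


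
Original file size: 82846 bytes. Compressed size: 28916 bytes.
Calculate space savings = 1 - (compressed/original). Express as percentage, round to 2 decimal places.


ratio = compressed/original = 28916/82846 = 0.349033
savings = 1 - ratio = 1 - 0.349033 = 0.650967
as a percentage: 0.650967 * 100 = 65.1%

Space savings = 1 - 28916/82846 = 65.1%


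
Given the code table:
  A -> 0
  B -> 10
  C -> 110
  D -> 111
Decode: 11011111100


Decoding:
110 -> C
111 -> D
111 -> D
0 -> A
0 -> A


Result: CDDAA


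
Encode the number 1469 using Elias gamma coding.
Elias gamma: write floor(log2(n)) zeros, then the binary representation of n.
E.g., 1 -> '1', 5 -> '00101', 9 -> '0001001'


num_bits = floor(log2(1469)) + 1 = 11
leading_zeros = num_bits - 1 = 10
binary(1469) = 10110111101

Elias gamma(1469) = '0000000000' + '10110111101' = 000000000010110111101 (21 bits)


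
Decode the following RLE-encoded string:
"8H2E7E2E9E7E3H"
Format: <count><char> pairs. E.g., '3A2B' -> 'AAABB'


Expanding each <count><char> pair:
  8H -> 'HHHHHHHH'
  2E -> 'EE'
  7E -> 'EEEEEEE'
  2E -> 'EE'
  9E -> 'EEEEEEEEE'
  7E -> 'EEEEEEE'
  3H -> 'HHH'

Decoded = HHHHHHHHEEEEEEEEEEEEEEEEEEEEEEEEEEEHHH


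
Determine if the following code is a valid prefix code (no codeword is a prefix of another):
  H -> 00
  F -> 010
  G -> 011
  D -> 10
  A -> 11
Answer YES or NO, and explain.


Checking each pair (does one codeword prefix another?):
  H='00' vs F='010': no prefix
  H='00' vs G='011': no prefix
  H='00' vs D='10': no prefix
  H='00' vs A='11': no prefix
  F='010' vs H='00': no prefix
  F='010' vs G='011': no prefix
  F='010' vs D='10': no prefix
  F='010' vs A='11': no prefix
  G='011' vs H='00': no prefix
  G='011' vs F='010': no prefix
  G='011' vs D='10': no prefix
  G='011' vs A='11': no prefix
  D='10' vs H='00': no prefix
  D='10' vs F='010': no prefix
  D='10' vs G='011': no prefix
  D='10' vs A='11': no prefix
  A='11' vs H='00': no prefix
  A='11' vs F='010': no prefix
  A='11' vs G='011': no prefix
  A='11' vs D='10': no prefix
No violation found over all pairs.

YES -- this is a valid prefix code. No codeword is a prefix of any other codeword.


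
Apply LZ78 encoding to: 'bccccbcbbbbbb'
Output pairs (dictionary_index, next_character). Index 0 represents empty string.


LZ78 encoding steps:
Dictionary: {0: ''}
Step 1: w='' (idx 0), next='b' -> output (0, 'b'), add 'b' as idx 1
Step 2: w='' (idx 0), next='c' -> output (0, 'c'), add 'c' as idx 2
Step 3: w='c' (idx 2), next='c' -> output (2, 'c'), add 'cc' as idx 3
Step 4: w='c' (idx 2), next='b' -> output (2, 'b'), add 'cb' as idx 4
Step 5: w='cb' (idx 4), next='b' -> output (4, 'b'), add 'cbb' as idx 5
Step 6: w='b' (idx 1), next='b' -> output (1, 'b'), add 'bb' as idx 6
Step 7: w='bb' (idx 6), end of input -> output (6, '')


Encoded: [(0, 'b'), (0, 'c'), (2, 'c'), (2, 'b'), (4, 'b'), (1, 'b'), (6, '')]


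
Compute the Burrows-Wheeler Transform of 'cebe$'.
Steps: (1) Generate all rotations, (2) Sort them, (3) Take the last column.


Rotations (sorted):
  0: $cebe -> last char: e
  1: be$ce -> last char: e
  2: cebe$ -> last char: $
  3: e$ceb -> last char: b
  4: ebe$c -> last char: c


BWT = ee$bc


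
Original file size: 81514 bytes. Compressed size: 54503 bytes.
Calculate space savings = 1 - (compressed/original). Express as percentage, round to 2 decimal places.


ratio = compressed/original = 54503/81514 = 0.668634
savings = 1 - ratio = 1 - 0.668634 = 0.331366
as a percentage: 0.331366 * 100 = 33.14%

Space savings = 1 - 54503/81514 = 33.14%


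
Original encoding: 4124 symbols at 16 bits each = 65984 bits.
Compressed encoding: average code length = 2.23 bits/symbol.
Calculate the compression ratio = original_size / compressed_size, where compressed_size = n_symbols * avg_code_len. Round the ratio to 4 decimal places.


original_size = n_symbols * orig_bits = 4124 * 16 = 65984 bits
compressed_size = n_symbols * avg_code_len = 4124 * 2.23 = 9196.52 bits
ratio = original_size / compressed_size = 65984 / 9196.52 = 7.1749

Compression ratio = 7.1749


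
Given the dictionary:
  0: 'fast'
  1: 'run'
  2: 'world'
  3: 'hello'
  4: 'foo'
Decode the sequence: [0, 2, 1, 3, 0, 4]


Look up each index in the dictionary:
  0 -> 'fast'
  2 -> 'world'
  1 -> 'run'
  3 -> 'hello'
  0 -> 'fast'
  4 -> 'foo'

Decoded: "fast world run hello fast foo"


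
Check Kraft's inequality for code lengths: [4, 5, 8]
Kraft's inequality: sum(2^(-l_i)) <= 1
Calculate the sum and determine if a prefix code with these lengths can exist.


Sum = 2^(-4) + 2^(-5) + 2^(-8)
    = 0.0625 + 0.03125 + 0.00390625
    = 25/256 = 0.09765625
Since 0.09765625 <= 1, Kraft's inequality IS satisfied.
A prefix code with these lengths CAN exist.

Kraft sum = 0.09765625. Satisfied.


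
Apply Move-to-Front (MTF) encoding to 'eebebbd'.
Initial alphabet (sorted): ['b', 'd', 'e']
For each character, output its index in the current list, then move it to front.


MTF encoding:
'e': index 2 in ['b', 'd', 'e'] -> ['e', 'b', 'd']
'e': index 0 in ['e', 'b', 'd'] -> ['e', 'b', 'd']
'b': index 1 in ['e', 'b', 'd'] -> ['b', 'e', 'd']
'e': index 1 in ['b', 'e', 'd'] -> ['e', 'b', 'd']
'b': index 1 in ['e', 'b', 'd'] -> ['b', 'e', 'd']
'b': index 0 in ['b', 'e', 'd'] -> ['b', 'e', 'd']
'd': index 2 in ['b', 'e', 'd'] -> ['d', 'b', 'e']


Output: [2, 0, 1, 1, 1, 0, 2]


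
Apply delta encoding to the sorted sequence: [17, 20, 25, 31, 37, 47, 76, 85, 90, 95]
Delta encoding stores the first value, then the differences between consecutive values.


First value: 17
Deltas:
  20 - 17 = 3
  25 - 20 = 5
  31 - 25 = 6
  37 - 31 = 6
  47 - 37 = 10
  76 - 47 = 29
  85 - 76 = 9
  90 - 85 = 5
  95 - 90 = 5


Delta encoded: [17, 3, 5, 6, 6, 10, 29, 9, 5, 5]


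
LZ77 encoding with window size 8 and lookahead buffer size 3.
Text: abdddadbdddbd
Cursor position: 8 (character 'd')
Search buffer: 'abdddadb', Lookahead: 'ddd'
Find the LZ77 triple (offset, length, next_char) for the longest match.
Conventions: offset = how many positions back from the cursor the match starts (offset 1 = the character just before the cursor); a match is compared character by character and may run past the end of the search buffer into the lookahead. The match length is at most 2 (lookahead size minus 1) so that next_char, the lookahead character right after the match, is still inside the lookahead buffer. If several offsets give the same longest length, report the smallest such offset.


Try each offset into the search buffer:
  offset=1 (pos 7, char 'b'): match length 0
  offset=2 (pos 6, char 'd'): match length 1
  offset=3 (pos 5, char 'a'): match length 0
  offset=4 (pos 4, char 'd'): match length 1
  offset=5 (pos 3, char 'd'): match length 2
  offset=6 (pos 2, char 'd'): match length 2
  offset=7 (pos 1, char 'b'): match length 0
  offset=8 (pos 0, char 'a'): match length 0
Longest match has length 2, found at offsets 5, 6; take the smallest, offset 5.
next_char = character at position 8 + 2 = 10 -> 'd'

Best match: offset=5, length=2 (matching 'dd' starting at position 3)
LZ77 triple: (5, 2, 'd')


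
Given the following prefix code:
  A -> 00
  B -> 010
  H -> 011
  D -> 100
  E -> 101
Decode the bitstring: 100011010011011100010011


Decoding step by step:
Bits 100 -> D
Bits 011 -> H
Bits 010 -> B
Bits 011 -> H
Bits 011 -> H
Bits 100 -> D
Bits 010 -> B
Bits 011 -> H


Decoded message: DHBHHDBH


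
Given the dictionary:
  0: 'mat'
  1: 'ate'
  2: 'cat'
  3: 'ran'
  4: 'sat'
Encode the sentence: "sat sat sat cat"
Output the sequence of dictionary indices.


Look up each word in the dictionary:
  'sat' -> 4
  'sat' -> 4
  'sat' -> 4
  'cat' -> 2

Encoded: [4, 4, 4, 2]


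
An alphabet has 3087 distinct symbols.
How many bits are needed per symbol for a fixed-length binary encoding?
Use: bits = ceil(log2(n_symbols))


log2(3087) = 11.592
Bracket: 2^11 = 2048 < 3087 <= 2^12 = 4096
So ceil(log2(3087)) = 12

bits = ceil(log2(3087)) = ceil(11.592) = 12 bits


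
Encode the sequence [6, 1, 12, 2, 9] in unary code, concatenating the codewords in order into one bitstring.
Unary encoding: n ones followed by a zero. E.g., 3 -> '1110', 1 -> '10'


Encode each number as n ones followed by a terminating 0:
  6 -> 1111110 (7 bits)
  1 -> 10 (2 bits)
  12 -> 1111111111110 (13 bits)
  2 -> 110 (3 bits)
  9 -> 1111111110 (10 bits)
Total length = 7 + 2 + 13 + 3 + 10 = 35 bits.

Unary([6, 1, 12, 2, 9]) = 11111101011111111111101101111111110 (35 bits)


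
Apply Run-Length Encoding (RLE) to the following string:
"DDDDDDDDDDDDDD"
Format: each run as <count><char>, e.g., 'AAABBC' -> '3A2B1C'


Scanning runs left to right:
  i=0: run of 'D' x 14 -> '14D'

RLE = 14D


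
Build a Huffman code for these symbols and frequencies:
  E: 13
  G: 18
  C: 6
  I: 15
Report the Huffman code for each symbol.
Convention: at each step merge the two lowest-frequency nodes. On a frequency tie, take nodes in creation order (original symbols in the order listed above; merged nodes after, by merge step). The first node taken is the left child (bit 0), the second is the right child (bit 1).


Huffman tree construction:
Step 1: Merge C(6) + E(13) = 19
Step 2: Merge I(15) + G(18) = 33
Step 3: Merge (C+E)(19) + (I+G)(33) = 52
Read each symbol's code off the tree from the root (left child = 0, right child = 1).

Codes:
  E: 01 (length 2)
  G: 11 (length 2)
  C: 00 (length 2)
  I: 10 (length 2)
Average code length: 104/52 = 2.0000 bits/symbol


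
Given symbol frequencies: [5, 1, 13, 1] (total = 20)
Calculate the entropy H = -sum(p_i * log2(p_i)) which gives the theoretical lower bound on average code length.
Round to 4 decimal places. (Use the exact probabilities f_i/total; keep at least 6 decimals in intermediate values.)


Per-symbol terms -p_i * log2(p_i) with p_i = f_i/20:
  p = 5/20 = 0.250000: log2(p) = -2.000000, -p*log2(p) = 0.500000
  p = 1/20 = 0.050000: log2(p) = -4.321928, -p*log2(p) = 0.216096
  p = 13/20 = 0.650000: log2(p) = -0.621488, -p*log2(p) = 0.403967
  p = 1/20 = 0.050000: log2(p) = -4.321928, -p*log2(p) = 0.216096
H = 0.500000 + 0.216096 + 0.403967 + 0.216096 = 1.336159

H = 1.3362 bits/symbol


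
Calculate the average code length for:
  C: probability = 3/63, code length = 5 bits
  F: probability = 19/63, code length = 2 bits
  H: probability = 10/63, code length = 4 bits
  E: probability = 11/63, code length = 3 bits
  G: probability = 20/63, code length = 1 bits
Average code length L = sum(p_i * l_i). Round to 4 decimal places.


Weighted contributions p_i * l_i:
  C: (3/63) * 5 = 15/63
  F: (19/63) * 2 = 38/63
  H: (10/63) * 4 = 40/63
  E: (11/63) * 3 = 33/63
  G: (20/63) * 1 = 20/63
Sum = (15 + 38 + 40 + 33 + 20)/63 = 146/63

L = 146/63 = 2.3175 bits/symbol


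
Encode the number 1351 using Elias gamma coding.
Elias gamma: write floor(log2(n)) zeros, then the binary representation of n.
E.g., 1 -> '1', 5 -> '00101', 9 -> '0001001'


num_bits = floor(log2(1351)) + 1 = 11
leading_zeros = num_bits - 1 = 10
binary(1351) = 10101000111

Elias gamma(1351) = '0000000000' + '10101000111' = 000000000010101000111 (21 bits)


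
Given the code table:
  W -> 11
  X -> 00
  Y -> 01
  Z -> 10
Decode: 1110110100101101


Decoding:
11 -> W
10 -> Z
11 -> W
01 -> Y
00 -> X
10 -> Z
11 -> W
01 -> Y


Result: WZWYXZWY
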